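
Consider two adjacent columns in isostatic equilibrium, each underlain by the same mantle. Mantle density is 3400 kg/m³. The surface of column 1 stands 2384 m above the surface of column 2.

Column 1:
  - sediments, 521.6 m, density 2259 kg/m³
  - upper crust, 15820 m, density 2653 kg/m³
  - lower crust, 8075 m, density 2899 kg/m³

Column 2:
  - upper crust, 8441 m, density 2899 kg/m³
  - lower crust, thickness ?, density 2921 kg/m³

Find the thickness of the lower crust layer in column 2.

8610 m

Take the compensation level at the base of the deeper column (depth z_c below the surface of column 1) and equate Σ ρ_i t_i down to z_c; mantle fills any gap and the z_c terms cancel.
Column 1: 521.6×2259 + 15820×2653 + 8075×2899 + (z_c − 24416.6)×3400
Column 2: 2384×0 + 8441×2899 + x×2921 + (z_c − 2384 − 8441 − x)×3400
The z_c×3400 term appears on both sides and cancels. Collect the known terms of each column as K = Σ(ρt)_known − 3400 × (depth of known layers): K_1 = 66558179.4 − 3400×24416.6 = −16458260.6; K_2 = 24470459 − 3400×(2384 + 8441) = −12334541.
Balance: K_1 = K_2 − x×(3400 − 2921), so x = (K_2 − K_1)/(3400 − 2921) = 4123720/479 = 8610 m.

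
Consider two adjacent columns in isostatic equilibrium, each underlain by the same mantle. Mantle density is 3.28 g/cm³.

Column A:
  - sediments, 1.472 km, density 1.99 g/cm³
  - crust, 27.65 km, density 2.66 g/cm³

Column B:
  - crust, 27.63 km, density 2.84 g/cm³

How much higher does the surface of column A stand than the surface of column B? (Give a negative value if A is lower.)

For any compensation level in the mantle, the mantle terms cancel and isostasy reduces to e = (Σt_A − Σt_B) − (Σ(ρt)_A − Σ(ρt)_B) / ρ_m.
Σt_A = 29.122 km; Σt_B = 27.63 km; Σ(ρt)_A = 76.47828; Σ(ρt)_B = 78.4692 (in km·g/cm³).
e = (29.122 − 27.63) − (76.47828 − 78.4692) / 3.28 = 2.1 km.

2.1 km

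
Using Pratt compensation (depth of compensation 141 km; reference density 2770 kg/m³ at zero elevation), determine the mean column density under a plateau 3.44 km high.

Pratt balance: ρ_ref D = ρ (D + h).
ρ = ρ_ref D/(D + h) = 2770 × 141 km/(141 km + 3.44 km) = 2700 kg/m³.

2700 kg/m³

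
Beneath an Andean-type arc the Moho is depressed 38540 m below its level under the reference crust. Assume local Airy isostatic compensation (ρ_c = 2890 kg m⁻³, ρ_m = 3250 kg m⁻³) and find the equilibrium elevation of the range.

Equating mass per unit area of the two columns: ρ_c h = (ρ_m − ρ_c) r.
h = r (ρ_m − ρ_c) / ρ_c = 38540 m × (3250 − 2890) / 2890 = 4800 m.

4800 m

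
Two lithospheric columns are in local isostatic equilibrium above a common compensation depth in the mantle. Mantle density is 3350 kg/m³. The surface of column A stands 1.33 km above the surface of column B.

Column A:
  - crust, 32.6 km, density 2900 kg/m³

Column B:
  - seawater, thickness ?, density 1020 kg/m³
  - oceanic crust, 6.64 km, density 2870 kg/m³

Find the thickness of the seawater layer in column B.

3.02 km

Take the compensation level at the base of the deeper column (depth z_c below the surface of column A) and equate Σ ρ_i t_i down to z_c; mantle fills any gap and the z_c terms cancel.
Column A: 32.6×2900 + (z_c − 32.6)×3350
Column B: 1.33×0 + x×1020 + 6.64×2870 + (z_c − 1.33 − 6.64 − x)×3350
The z_c×3350 term appears on both sides and cancels. Collect the known terms of each column as K = Σ(ρt)_known − 3350 × (depth of known layers): K_A = 94540 − 3350×32.6 = −14670; K_B = 19056.8 − 3350×(1.33 + 6.64) = −7642.7.
Balance: K_A = K_B − x×(3350 − 1020), so x = (K_B − K_A)/(3350 − 1020) = 7027.3/2330 = 3.02 km.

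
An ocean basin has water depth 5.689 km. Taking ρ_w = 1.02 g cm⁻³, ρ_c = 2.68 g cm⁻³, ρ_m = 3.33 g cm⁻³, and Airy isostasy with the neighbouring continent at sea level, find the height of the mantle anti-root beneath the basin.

Balancing pressure at the compensation depth: replacing crust with seawater at the top is compensated by replacing crust with mantle at the base: d (ρ_c − ρ_w) = a (ρ_m − ρ_c).
a = d (ρ_c − ρ_w)/(ρ_m − ρ_c) = 5.689 km × 1.66/0.65 = 14.5 km.

14.5 km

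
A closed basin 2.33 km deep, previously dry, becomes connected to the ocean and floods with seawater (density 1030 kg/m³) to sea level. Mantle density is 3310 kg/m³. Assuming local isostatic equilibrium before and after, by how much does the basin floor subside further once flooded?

1.05 km

After flooding the water column is d + s deep. Its weight must equal the weight of mantle displaced by the extra subsidence s: (d + s) ρ_w = s ρ_m.
s = d ρ_w / (ρ_m − ρ_w) = 2.33 km × 1030/(3310 − 1030) = 1.05 km.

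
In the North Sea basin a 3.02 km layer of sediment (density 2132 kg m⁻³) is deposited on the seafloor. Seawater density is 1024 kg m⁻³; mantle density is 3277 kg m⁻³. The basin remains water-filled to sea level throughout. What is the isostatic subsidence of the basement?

1.49 km

Submarine loading: the sediment displaces seawater, and the subsidence is in turn flooded, so s (ρ_m − ρ_w) = t (ρ_sed − ρ_w).
s = 3.02 km × (2132 − 1024) / (3277 − 1024) = 1.49 km.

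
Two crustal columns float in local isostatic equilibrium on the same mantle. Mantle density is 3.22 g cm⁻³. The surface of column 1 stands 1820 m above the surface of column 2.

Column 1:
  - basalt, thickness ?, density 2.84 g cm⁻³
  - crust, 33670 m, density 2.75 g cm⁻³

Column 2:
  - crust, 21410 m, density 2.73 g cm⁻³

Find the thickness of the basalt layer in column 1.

Take the compensation level at the base of the deeper column (depth z_c below the surface of column 1) and equate Σ ρ_i t_i down to z_c; mantle fills any gap and the z_c terms cancel.
Column 1: x×2.84 + 33670×2.75 + (z_c − 33670 − x)×3.22
Column 2: 1820×0 + 21410×2.73 + (z_c − 1820 − 21410)×3.22
The z_c×3.22 term appears on both sides and cancels. Collect the known terms of each column as K = Σ(ρt)_known − 3.22 × (depth of known layers): K_1 = 92592.5 − 3.22×33670 = −15824.9; K_2 = 58449.3 − 3.22×(1820 + 21410) = −16351.3.
Balance: K_1 − x×(3.22 − 2.84) = K_2, so x = (K_1 − K_2)/(3.22 − 2.84) = 526.4/0.38 = 1390 m.

1390 m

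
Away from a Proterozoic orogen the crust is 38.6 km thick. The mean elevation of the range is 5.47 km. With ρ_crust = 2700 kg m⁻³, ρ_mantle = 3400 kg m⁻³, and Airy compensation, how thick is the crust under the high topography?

Root depth r = h ρ_c / (ρ_m − ρ_c) = 5.47 km × 2700 / 700 = 21.1 km.
Total thickness = T + h + r = 38.6 km + 5.47 km + 21.1 km = 65.2 km.

65.2 km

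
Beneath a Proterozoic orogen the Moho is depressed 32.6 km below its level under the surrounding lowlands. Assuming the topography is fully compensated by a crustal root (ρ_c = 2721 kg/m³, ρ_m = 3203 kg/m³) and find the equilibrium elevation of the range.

In Airy isostatic equilibrium: ρ_c h = (ρ_m − ρ_c) r.
h = r (ρ_m − ρ_c) / ρ_c = 32.6 km × (3203 − 2721) / 2721 = 5.77 km.

5.77 km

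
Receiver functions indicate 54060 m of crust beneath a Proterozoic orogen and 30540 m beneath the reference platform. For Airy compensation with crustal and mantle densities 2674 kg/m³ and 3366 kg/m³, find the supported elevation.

Excess crust Δ = 54060 m − 30540 m = 23520 m, split between elevation h and root r with h + r = Δ.
Airy balance ρ_c h = (ρ_m − ρ_c) r gives r = h ρ_c/(ρ_m − ρ_c), so h (1 + ρ_c/(ρ_m − ρ_c)) = Δ, i.e. h = Δ (ρ_m − ρ_c)/ρ_m.
h = 23520 m × 692/3366 = 4840 m.

4840 m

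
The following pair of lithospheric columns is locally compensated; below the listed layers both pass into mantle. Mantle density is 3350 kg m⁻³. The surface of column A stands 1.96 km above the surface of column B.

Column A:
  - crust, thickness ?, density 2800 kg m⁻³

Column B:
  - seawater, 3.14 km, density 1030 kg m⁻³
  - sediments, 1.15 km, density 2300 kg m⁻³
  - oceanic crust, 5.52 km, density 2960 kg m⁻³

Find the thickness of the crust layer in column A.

31.3 km

Take the compensation level at the base of the deeper column (depth z_c below the surface of column A) and equate Σ ρ_i t_i down to z_c; mantle fills any gap and the z_c terms cancel.
Column A: x×2800 + (z_c − 0 − x)×3350
Column B: 1.96×0 + 3.14×1030 + 1.15×2300 + 5.52×2960 + (z_c − 1.96 − 9.81)×3350
The z_c×3350 term appears on both sides and cancels. Collect the known terms of each column as K = Σ(ρt)_known − 3350 × (depth of known layers): K_A = 0 − 3350×0 = 0; K_B = 22218.4 − 3350×(1.96 + 9.81) = −17211.1.
Balance: K_A − x×(3350 − 2800) = K_B, so x = (K_A − K_B)/(3350 − 2800) = 17211.1/550 = 31.3 km.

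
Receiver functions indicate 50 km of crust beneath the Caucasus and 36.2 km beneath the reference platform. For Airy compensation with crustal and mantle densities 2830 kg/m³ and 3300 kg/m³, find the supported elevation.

1.97 km

Excess crust Δ = 50 km − 36.2 km = 13.8 km, split between elevation h and root r with h + r = Δ.
Airy balance ρ_c h = (ρ_m − ρ_c) r gives r = h ρ_c/(ρ_m − ρ_c), so h (1 + ρ_c/(ρ_m − ρ_c)) = Δ, i.e. h = Δ (ρ_m − ρ_c)/ρ_m.
h = 13.8 km × 470/3300 = 1.97 km.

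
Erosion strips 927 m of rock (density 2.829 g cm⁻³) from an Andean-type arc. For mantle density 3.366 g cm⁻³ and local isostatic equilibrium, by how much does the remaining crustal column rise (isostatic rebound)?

Unloading: uplift u = e ρ_c/ρ_m = 927 m × 2.829/3.366 = 779 m.

779 m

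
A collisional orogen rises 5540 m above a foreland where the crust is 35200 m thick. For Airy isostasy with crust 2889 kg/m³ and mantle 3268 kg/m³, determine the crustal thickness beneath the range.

83000 m

Root depth r = h ρ_c / (ρ_m − ρ_c) = 5540 m × 2889 / 379 = 42230 m.
Total thickness = T + h + r = 35200 m + 5540 m + 42230 m = 83000 m.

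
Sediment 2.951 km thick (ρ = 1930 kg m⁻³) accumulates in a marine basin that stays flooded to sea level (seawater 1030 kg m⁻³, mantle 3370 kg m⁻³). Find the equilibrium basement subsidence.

Submarine loading: the sediment displaces seawater, and the subsidence is in turn flooded, so s (ρ_m − ρ_w) = t (ρ_sed − ρ_w).
s = 2.951 km × (1930 − 1030) / (3370 − 1030) = 1.14 km.

1.14 km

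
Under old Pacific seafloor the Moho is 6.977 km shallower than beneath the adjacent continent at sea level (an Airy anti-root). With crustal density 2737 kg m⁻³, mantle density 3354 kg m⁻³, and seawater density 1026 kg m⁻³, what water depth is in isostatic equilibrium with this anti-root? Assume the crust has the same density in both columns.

Replacing a thickness d of crust by seawater at the top must be balanced by replacing crust with mantle at the base: d (ρ_c − ρ_w) = a (ρ_m − ρ_c).
d = a (ρ_m − ρ_c)/(ρ_c − ρ_w) = 6.977 km × 617/1711 = 2.52 km.

2.52 km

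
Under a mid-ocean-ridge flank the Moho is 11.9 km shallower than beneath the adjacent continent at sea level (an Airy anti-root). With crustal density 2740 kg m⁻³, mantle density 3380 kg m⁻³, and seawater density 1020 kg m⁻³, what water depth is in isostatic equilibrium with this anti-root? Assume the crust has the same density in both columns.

Replacing a thickness d of crust by seawater at the top must be balanced by replacing crust with mantle at the base: d (ρ_c − ρ_w) = a (ρ_m − ρ_c).
d = a (ρ_m − ρ_c)/(ρ_c − ρ_w) = 11.9 km × 640/1720 = 4.43 km.

4.43 km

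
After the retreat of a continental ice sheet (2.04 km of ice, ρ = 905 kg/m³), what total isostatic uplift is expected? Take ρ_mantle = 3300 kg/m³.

Removing the load lets mantle flow back in; uplift u satisfies ρ_ice t = ρ_m u.
u = t ρ_ice/ρ_m = 2.04 km × 905/3300 = 0.559 km.

0.559 km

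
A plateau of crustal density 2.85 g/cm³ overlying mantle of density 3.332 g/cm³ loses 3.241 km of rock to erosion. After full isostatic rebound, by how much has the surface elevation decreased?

Rebound u = e ρ_c/ρ_m = 3.241 km × 2.85/3.332 = 2.772 km.
Net surface drop = e − u = 3.241 km − 2.772 km = e (ρ_m − ρ_c)/ρ_m = 0.469 km.

0.469 km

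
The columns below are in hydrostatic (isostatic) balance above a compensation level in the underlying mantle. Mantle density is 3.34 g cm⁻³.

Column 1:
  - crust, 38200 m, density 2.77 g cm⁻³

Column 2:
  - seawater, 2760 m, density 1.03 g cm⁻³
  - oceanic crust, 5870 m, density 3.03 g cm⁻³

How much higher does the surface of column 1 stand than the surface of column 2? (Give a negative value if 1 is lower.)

For any compensation level in the mantle, the mantle terms cancel and isostasy reduces to e = (Σt_1 − Σt_2) − (Σ(ρt)_1 − Σ(ρt)_2) / ρ_m.
Σt_1 = 38200 m; Σt_2 = 8630 m; Σ(ρt)_1 = 105814; Σ(ρt)_2 = 20628.9 (in m·g cm⁻³).
e = (38200 − 8630) − (105814 − 20628.9) / 3.34 = 4070 m.

4070 m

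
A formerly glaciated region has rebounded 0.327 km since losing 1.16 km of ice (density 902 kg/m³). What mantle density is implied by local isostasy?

ρ_m = ρ_ice t / u = 902 × 1.16 km/0.327 km = 3200 kg/m³.

3200 kg/m³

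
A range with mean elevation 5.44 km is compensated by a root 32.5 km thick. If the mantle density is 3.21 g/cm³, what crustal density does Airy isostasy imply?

2.75 g/cm³

ρ_c h = (ρ_m − ρ_c) r → ρ_c (h + r) = ρ_m r → ρ_c = ρ_m r / (h + r).
ρ_c = 3.21 × 32.5 km / (5.44 km + 32.5 km) = 2.75 g/cm³.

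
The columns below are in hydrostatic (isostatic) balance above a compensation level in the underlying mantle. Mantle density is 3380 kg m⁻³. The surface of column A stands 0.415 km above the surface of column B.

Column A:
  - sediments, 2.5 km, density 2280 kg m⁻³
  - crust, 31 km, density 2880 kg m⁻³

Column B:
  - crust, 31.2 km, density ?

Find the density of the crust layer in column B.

2840 kg m⁻³

Take the compensation level at the base of the deeper column (depth z_c below the surface of column A) and equate Σ ρ_i t_i down to z_c; mantle fills any gap and the z_c terms cancel.
Column A: 2.5×2280 + 31×2880 + (z_c − 33.5)×3380
Column B: 0.415×0 + 31.2×ρ + (z_c − 0.415 − 31.2)×3380
The z_c×3380 term appears on both sides and cancels. Collect the known terms of each column as K = Σ(ρt)_known − 3380 × (depth of known layers): K_A = 94980 − 3380×33.5 = −18250; K_B = 0 − 3380×(0.415 + 31.2) = −106858.7.
Balance: K_A = K_B + 31.2×ρ, so ρ = (K_A − K_B)/31.2 = 88608.7/31.2 = 2840 kg m⁻³.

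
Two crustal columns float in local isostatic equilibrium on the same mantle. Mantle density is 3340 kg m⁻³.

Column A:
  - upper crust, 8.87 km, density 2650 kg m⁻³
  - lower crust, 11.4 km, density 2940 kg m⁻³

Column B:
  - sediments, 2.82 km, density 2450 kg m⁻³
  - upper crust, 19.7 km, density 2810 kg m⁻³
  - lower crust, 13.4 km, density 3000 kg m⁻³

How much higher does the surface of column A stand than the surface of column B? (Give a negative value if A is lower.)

−2.04 km

For any compensation level in the mantle, the mantle terms cancel and isostasy reduces to e = (Σt_A − Σt_B) − (Σ(ρt)_A − Σ(ρt)_B) / ρ_m.
Σt_A = 20.27 km; Σt_B = 35.92 km; Σ(ρt)_A = 57021.5; Σ(ρt)_B = 102466 (in km·kg m⁻³).
e = (20.27 − 35.92) − (57021.5 − 102466) / 3340 = −2.04 km.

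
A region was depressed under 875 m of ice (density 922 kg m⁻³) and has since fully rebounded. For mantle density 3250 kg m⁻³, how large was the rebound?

248 m

Removing the load lets mantle flow back in; uplift u satisfies ρ_ice t = ρ_m u.
u = t ρ_ice/ρ_m = 875 m × 922/3250 = 248 m.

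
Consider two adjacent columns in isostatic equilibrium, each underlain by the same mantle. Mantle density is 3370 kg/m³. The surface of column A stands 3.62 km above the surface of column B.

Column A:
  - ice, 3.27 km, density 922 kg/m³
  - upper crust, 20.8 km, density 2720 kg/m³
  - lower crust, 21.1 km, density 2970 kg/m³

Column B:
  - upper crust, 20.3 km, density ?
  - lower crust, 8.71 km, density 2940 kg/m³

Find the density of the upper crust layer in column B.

2680 kg/m³

Take the compensation level at the base of the deeper column (depth z_c below the surface of column A) and equate Σ ρ_i t_i down to z_c; mantle fills any gap and the z_c terms cancel.
Column A: 3.27×922 + 20.8×2720 + 21.1×2970 + (z_c − 45.17)×3370
Column B: 3.62×0 + 20.3×ρ + 8.71×2940 + (z_c − 3.62 − 29.01)×3370
The z_c×3370 term appears on both sides and cancels. Collect the known terms of each column as K = Σ(ρt)_known − 3370 × (depth of known layers): K_A = 122257.94 − 3370×45.17 = −29964.96; K_B = 25607.4 − 3370×(3.62 + 29.01) = −84355.7.
Balance: K_A = K_B + 20.3×ρ, so ρ = (K_A − K_B)/20.3 = 54390.7/20.3 = 2680 kg/m³.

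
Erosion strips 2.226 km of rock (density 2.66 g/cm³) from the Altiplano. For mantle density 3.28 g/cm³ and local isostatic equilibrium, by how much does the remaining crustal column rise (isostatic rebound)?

1.81 km

Unloading: uplift u = e ρ_c/ρ_m = 2.226 km × 2.66/3.28 = 1.81 km.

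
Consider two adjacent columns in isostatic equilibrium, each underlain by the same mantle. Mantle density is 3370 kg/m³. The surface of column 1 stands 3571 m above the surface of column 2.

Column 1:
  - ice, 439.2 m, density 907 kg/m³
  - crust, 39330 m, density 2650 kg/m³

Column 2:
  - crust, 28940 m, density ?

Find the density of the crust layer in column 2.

2770 kg/m³

Take the compensation level at the base of the deeper column (depth z_c below the surface of column 1) and equate Σ ρ_i t_i down to z_c; mantle fills any gap and the z_c terms cancel.
Column 1: 439.2×907 + 39330×2650 + (z_c − 39769.2)×3370
Column 2: 3571×0 + 28940×ρ + (z_c − 3571 − 28940)×3370
The z_c×3370 term appears on both sides and cancels. Collect the known terms of each column as K = Σ(ρt)_known − 3370 × (depth of known layers): K_1 = 104622854 − 3370×39769.2 = −29399349.6; K_2 = 0 − 3370×(3571 + 28940) = −109562070.
Balance: K_1 = K_2 + 28940×ρ, so ρ = (K_1 − K_2)/28940 = 80162700/28940 = 2770 kg/m³.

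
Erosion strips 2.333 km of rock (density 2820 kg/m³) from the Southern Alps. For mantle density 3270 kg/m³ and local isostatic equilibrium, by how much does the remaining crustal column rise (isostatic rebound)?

2.01 km

Unloading: uplift u = e ρ_c/ρ_m = 2.333 km × 2820/3270 = 2.01 km.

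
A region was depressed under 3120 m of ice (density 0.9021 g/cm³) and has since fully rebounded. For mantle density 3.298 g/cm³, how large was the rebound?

Removing the load lets mantle flow back in; uplift u satisfies ρ_ice t = ρ_m u.
u = t ρ_ice/ρ_m = 3120 m × 0.9021/3.298 = 853 m.

853 m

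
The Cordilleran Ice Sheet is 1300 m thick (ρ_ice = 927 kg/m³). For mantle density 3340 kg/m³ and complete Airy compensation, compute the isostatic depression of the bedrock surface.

361 m

For local isostatic compensation: the ice load ρ_ice t is balanced by mantle displaced below, ρ_m s.
s = t ρ_ice / ρ_m = 1300 m × 927/3340 = 361 m.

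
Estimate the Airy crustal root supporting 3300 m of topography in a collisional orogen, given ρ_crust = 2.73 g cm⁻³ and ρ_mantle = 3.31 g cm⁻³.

Balancing pressure at the compensation depth: the weight of the topography is balanced by the buoyancy of the root, ρ_c h = (ρ_m − ρ_c) r.
r = h · ρ_c / (ρ_m − ρ_c) = 3300 m × 2.73 / (3.31 − 2.73) = 15500 m.

15500 m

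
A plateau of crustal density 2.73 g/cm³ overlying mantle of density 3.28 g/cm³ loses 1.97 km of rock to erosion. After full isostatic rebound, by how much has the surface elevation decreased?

0.33 km

Rebound u = e ρ_c/ρ_m = 1.97 km × 2.73/3.28 = 1.64 km.
Net surface drop = e − u = 1.97 km − 1.64 km = e (ρ_m − ρ_c)/ρ_m = 0.33 km.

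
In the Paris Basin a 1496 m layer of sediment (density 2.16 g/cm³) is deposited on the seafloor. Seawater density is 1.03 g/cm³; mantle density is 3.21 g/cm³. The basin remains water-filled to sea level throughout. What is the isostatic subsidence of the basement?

Submarine loading: the sediment displaces seawater, and the subsidence is in turn flooded, so s (ρ_m − ρ_w) = t (ρ_sed − ρ_w).
s = 1496 m × (2.16 − 1.03) / (3.21 − 1.03) = 775 m.

775 m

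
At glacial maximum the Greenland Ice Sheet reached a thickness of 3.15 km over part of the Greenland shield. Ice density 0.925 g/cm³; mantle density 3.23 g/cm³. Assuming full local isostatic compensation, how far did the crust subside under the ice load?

0.902 km

For local isostatic compensation: the ice load ρ_ice t is balanced by mantle displaced below, ρ_m s.
s = t ρ_ice / ρ_m = 3.15 km × 0.925/3.23 = 0.902 km.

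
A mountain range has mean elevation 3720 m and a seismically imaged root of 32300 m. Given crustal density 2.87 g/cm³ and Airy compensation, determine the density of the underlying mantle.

Airy balance: ρ_c h = (ρ_m − ρ_c) r → ρ_m = ρ_c (1 + h/r).
ρ_m = 2.87 × (1 + 3720 m/32300 m) = 3.2 g/cm³.

3.2 g/cm³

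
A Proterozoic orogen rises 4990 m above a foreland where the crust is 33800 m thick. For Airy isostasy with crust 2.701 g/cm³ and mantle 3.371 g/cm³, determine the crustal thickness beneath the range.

Root depth r = h ρ_c / (ρ_m − ρ_c) = 4990 m × 2.701 / 0.67 = 20120 m.
Total thickness = T + h + r = 33800 m + 4990 m + 20120 m = 58900 m.

58900 m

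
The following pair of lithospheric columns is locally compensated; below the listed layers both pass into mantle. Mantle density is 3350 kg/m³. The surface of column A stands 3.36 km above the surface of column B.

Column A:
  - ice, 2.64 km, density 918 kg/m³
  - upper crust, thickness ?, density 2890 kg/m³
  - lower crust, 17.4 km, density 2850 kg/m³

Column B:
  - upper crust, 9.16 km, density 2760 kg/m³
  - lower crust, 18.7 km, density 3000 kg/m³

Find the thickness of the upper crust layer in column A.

Take the compensation level at the base of the deeper column (depth z_c below the surface of column A) and equate Σ ρ_i t_i down to z_c; mantle fills any gap and the z_c terms cancel.
Column A: 2.64×918 + x×2890 + 17.4×2850 + (z_c − 20.04 − x)×3350
Column B: 3.36×0 + 9.16×2760 + 18.7×3000 + (z_c − 3.36 − 27.86)×3350
The z_c×3350 term appears on both sides and cancels. Collect the known terms of each column as K = Σ(ρt)_known − 3350 × (depth of known layers): K_A = 52013.52 − 3350×20.04 = −15120.48; K_B = 81381.6 − 3350×(3.36 + 27.86) = −23205.4.
Balance: K_A − x×(3350 − 2890) = K_B, so x = (K_A − K_B)/(3350 − 2890) = 8084.92/460 = 17.6 km.

17.6 km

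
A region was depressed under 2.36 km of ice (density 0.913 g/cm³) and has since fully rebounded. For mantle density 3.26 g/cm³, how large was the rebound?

Removing the load lets mantle flow back in; uplift u satisfies ρ_ice t = ρ_m u.
u = t ρ_ice/ρ_m = 2.36 km × 0.913/3.26 = 0.661 km.

0.661 km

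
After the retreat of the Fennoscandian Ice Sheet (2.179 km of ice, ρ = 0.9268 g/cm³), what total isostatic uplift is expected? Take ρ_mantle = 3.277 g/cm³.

Removing the load lets mantle flow back in; uplift u satisfies ρ_ice t = ρ_m u.
u = t ρ_ice/ρ_m = 2.179 km × 0.9268/3.277 = 0.616 km.

0.616 km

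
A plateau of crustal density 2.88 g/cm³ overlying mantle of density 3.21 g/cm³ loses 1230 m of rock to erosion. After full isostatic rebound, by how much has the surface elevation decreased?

126 m

Rebound u = e ρ_c/ρ_m = 1230 m × 2.88/3.21 = 1104 m.
Net surface drop = e − u = 1230 m − 1104 m = e (ρ_m − ρ_c)/ρ_m = 126 m.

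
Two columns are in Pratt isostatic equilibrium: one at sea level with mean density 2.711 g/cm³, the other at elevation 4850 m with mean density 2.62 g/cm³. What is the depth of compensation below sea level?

140000 m

ρ_ref D = ρ (D + h) → D (ρ_ref − ρ) = ρ h.
D = ρ h/(ρ_ref − ρ) = 2.62 × 4850 m/(2.711 − 2.62) = 140000 m.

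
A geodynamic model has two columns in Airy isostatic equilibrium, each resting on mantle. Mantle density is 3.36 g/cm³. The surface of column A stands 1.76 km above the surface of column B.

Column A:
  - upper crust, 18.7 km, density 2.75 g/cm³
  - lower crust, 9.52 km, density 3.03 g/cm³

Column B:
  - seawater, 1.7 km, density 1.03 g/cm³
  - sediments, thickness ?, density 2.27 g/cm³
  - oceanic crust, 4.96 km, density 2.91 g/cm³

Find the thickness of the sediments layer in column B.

Take the compensation level at the base of the deeper column (depth z_c below the surface of column A) and equate Σ ρ_i t_i down to z_c; mantle fills any gap and the z_c terms cancel.
Column A: 18.7×2.75 + 9.52×3.03 + (z_c − 28.22)×3.36
Column B: 1.76×0 + 1.7×1.03 + x×2.27 + 4.96×2.91 + (z_c − 1.76 − 6.66 − x)×3.36
The z_c×3.36 term appears on both sides and cancels. Collect the known terms of each column as K = Σ(ρt)_known − 3.36 × (depth of known layers): K_A = 80.2706 − 3.36×28.22 = −14.5486; K_B = 16.1846 − 3.36×(1.76 + 6.66) = −12.1066.
Balance: K_A = K_B − x×(3.36 − 2.27), so x = (K_B − K_A)/(3.36 − 2.27) = 2.442/1.09 = 2.24 km.

2.24 km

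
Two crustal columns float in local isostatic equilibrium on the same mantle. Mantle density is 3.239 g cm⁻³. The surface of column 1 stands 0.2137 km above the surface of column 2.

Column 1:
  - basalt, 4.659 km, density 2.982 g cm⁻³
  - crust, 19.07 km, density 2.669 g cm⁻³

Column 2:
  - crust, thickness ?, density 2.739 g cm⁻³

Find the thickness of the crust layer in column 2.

22.8 km

Take the compensation level at the base of the deeper column (depth z_c below the surface of column 1) and equate Σ ρ_i t_i down to z_c; mantle fills any gap and the z_c terms cancel.
Column 1: 4.659×2.982 + 19.07×2.669 + (z_c − 23.729)×3.239
Column 2: 0.2137×0 + x×2.739 + (z_c − 0.2137 − 0 − x)×3.239
The z_c×3.239 term appears on both sides and cancels. Collect the known terms of each column as K = Σ(ρt)_known − 3.239 × (depth of known layers): K_1 = 64.790968 − 3.239×23.729 = −12.067263; K_2 = 0 − 3.239×(0.2137 + 0) = −0.6921743.
Balance: K_1 = K_2 − x×(3.239 − 2.739), so x = (K_2 − K_1)/(3.239 − 2.739) = 11.3751/0.5 = 22.8 km.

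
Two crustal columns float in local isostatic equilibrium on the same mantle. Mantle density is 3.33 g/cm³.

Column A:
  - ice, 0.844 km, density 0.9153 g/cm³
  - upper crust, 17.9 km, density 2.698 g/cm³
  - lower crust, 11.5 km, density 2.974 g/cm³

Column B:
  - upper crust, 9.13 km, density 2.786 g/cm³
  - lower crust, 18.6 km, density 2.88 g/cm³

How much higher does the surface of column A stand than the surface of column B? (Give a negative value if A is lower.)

For any compensation level in the mantle, the mantle terms cancel and isostasy reduces to e = (Σt_A − Σt_B) − (Σ(ρt)_A − Σ(ρt)_B) / ρ_m.
Σt_A = 30.244 km; Σt_B = 27.73 km; Σ(ρt)_A = 83.2677132; Σ(ρt)_B = 79.00418 (in km·g/cm³).
e = (30.244 − 27.73) − (83.2677132 − 79.00418) / 3.33 = 1.23 km.

1.23 km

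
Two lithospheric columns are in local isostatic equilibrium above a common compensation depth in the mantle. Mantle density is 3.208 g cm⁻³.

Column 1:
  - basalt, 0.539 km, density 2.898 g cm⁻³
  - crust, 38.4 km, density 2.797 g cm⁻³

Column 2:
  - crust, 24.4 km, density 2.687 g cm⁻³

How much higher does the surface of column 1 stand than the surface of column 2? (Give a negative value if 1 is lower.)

1.01 km

For any compensation level in the mantle, the mantle terms cancel and isostasy reduces to e = (Σt_1 − Σt_2) − (Σ(ρt)_1 − Σ(ρt)_2) / ρ_m.
Σt_1 = 38.939 km; Σt_2 = 24.4 km; Σ(ρt)_1 = 108.966822; Σ(ρt)_2 = 65.5628 (in km·g cm⁻³).
e = (38.939 − 24.4) − (108.966822 − 65.5628) / 3.208 = 1.01 km.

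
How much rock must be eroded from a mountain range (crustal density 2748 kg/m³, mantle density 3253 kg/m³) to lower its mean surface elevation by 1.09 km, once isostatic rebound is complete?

7.02 km

Net drop Δ = e − u = e − e ρ_c/ρ_m = e (ρ_m − ρ_c)/ρ_m.
e = Δ ρ_m/(ρ_m − ρ_c) = 1.09 km × 3253/505 = 7.02 km.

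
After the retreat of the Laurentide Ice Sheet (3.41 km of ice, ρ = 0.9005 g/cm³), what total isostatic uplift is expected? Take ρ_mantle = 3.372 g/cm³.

Removing the load lets mantle flow back in; uplift u satisfies ρ_ice t = ρ_m u.
u = t ρ_ice/ρ_m = 3.41 km × 0.9005/3.372 = 0.911 km.

0.911 km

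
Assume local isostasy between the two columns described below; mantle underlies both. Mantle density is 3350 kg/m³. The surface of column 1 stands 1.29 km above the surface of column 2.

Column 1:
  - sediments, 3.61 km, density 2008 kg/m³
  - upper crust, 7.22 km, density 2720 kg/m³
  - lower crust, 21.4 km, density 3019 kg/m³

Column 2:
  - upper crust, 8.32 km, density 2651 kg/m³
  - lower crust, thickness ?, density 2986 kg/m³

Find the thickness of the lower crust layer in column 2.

Take the compensation level at the base of the deeper column (depth z_c below the surface of column 1) and equate Σ ρ_i t_i down to z_c; mantle fills any gap and the z_c terms cancel.
Column 1: 3.61×2008 + 7.22×2720 + 21.4×3019 + (z_c − 32.23)×3350
Column 2: 1.29×0 + 8.32×2651 + x×2986 + (z_c − 1.29 − 8.32 − x)×3350
The z_c×3350 term appears on both sides and cancels. Collect the known terms of each column as K = Σ(ρt)_known − 3350 × (depth of known layers): K_1 = 91493.88 − 3350×32.23 = −16476.62; K_2 = 22056.32 − 3350×(1.29 + 8.32) = −10137.18.
Balance: K_1 = K_2 − x×(3350 − 2986), so x = (K_2 − K_1)/(3350 − 2986) = 6339.44/364 = 17.4 km.

17.4 km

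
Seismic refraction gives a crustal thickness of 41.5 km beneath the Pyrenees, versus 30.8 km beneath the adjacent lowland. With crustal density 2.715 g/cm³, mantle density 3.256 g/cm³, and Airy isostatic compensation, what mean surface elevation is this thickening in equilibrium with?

1.78 km

Excess crust Δ = 41.5 km − 30.8 km = 10.7 km, split between elevation h and root r with h + r = Δ.
Airy balance ρ_c h = (ρ_m − ρ_c) r gives r = h ρ_c/(ρ_m − ρ_c), so h (1 + ρ_c/(ρ_m − ρ_c)) = Δ, i.e. h = Δ (ρ_m − ρ_c)/ρ_m.
h = 10.7 km × 0.541/3.256 = 1.78 km.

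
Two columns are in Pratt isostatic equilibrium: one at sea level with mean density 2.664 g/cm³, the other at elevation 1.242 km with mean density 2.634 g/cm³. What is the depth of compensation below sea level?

ρ_ref D = ρ (D + h) → D (ρ_ref − ρ) = ρ h.
D = ρ h/(ρ_ref − ρ) = 2.634 × 1.242 km/(2.664 − 2.634) = 109 km.

109 km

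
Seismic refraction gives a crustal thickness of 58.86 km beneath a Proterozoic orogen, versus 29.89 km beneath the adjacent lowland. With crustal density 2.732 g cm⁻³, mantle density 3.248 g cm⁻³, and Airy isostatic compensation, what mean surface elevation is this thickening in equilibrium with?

4.6 km

Excess crust Δ = 58.86 km − 29.89 km = 28.97 km, split between elevation h and root r with h + r = Δ.
Airy balance ρ_c h = (ρ_m − ρ_c) r gives r = h ρ_c/(ρ_m − ρ_c), so h (1 + ρ_c/(ρ_m − ρ_c)) = Δ, i.e. h = Δ (ρ_m − ρ_c)/ρ_m.
h = 28.97 km × 0.516/3.248 = 4.6 km.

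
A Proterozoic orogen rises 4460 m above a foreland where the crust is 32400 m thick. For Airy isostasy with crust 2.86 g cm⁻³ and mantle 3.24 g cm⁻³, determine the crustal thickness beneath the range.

70400 m

Root depth r = h ρ_c / (ρ_m − ρ_c) = 4460 m × 2.86 / 0.38 = 33570 m.
Total thickness = T + h + r = 32400 m + 4460 m + 33570 m = 70400 m.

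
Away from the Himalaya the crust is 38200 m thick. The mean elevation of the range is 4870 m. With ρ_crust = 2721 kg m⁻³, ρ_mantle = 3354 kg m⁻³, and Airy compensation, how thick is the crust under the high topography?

Root depth r = h ρ_c / (ρ_m − ρ_c) = 4870 m × 2721 / 633 = 20930 m.
Total thickness = T + h + r = 38200 m + 4870 m + 20930 m = 64000 m.

64000 m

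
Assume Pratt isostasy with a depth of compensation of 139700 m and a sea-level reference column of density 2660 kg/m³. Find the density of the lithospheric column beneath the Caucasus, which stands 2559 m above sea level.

Pratt balance: ρ_ref D = ρ (D + h).
ρ = ρ_ref D/(D + h) = 2660 × 139700 m/(139700 m + 2559 m) = 2610 kg/m³.

2610 kg/m³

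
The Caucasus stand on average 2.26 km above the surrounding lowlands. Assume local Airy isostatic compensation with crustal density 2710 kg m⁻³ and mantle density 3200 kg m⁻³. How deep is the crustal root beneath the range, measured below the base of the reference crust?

For local isostatic compensation: the weight of the topography is balanced by the buoyancy of the root, ρ_c h = (ρ_m − ρ_c) r.
r = h · ρ_c / (ρ_m − ρ_c) = 2.26 km × 2710 / (3200 − 2710) = 12.5 km.

12.5 km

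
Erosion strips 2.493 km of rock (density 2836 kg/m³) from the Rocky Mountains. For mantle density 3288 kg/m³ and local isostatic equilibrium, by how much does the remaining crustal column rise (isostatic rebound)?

2.15 km

Unloading: uplift u = e ρ_c/ρ_m = 2.493 km × 2836/3288 = 2.15 km.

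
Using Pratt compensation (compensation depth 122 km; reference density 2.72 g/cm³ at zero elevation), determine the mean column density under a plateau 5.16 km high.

2.61 g/cm³

Pratt balance: ρ_ref D = ρ (D + h).
ρ = ρ_ref D/(D + h) = 2.72 × 122 km/(122 km + 5.16 km) = 2.61 g/cm³.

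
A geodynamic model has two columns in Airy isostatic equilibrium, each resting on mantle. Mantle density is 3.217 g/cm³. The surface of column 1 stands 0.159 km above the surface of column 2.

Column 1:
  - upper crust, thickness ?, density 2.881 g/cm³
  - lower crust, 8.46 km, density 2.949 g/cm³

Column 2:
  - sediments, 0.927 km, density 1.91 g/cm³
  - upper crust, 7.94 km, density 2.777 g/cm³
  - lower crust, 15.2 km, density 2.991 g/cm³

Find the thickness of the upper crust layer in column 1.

19 km

Take the compensation level at the base of the deeper column (depth z_c below the surface of column 1) and equate Σ ρ_i t_i down to z_c; mantle fills any gap and the z_c terms cancel.
Column 1: x×2.881 + 8.46×2.949 + (z_c − 8.46 − x)×3.217
Column 2: 0.159×0 + 0.927×1.91 + 7.94×2.777 + 15.2×2.991 + (z_c − 0.159 − 24.067)×3.217
The z_c×3.217 term appears on both sides and cancels. Collect the known terms of each column as K = Σ(ρt)_known − 3.217 × (depth of known layers): K_1 = 24.94854 − 3.217×8.46 = −2.26728; K_2 = 69.28315 − 3.217×(0.159 + 24.067) = −8.651892.
Balance: K_1 − x×(3.217 − 2.881) = K_2, so x = (K_1 − K_2)/(3.217 − 2.881) = 6.38461/0.336 = 19 km.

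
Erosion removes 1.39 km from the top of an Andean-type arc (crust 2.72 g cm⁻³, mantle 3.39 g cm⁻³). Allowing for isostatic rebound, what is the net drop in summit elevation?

Rebound u = e ρ_c/ρ_m = 1.39 km × 2.72/3.39 = 1.115 km.
Net surface drop = e − u = 1.39 km − 1.115 km = e (ρ_m − ρ_c)/ρ_m = 0.275 km.

0.275 km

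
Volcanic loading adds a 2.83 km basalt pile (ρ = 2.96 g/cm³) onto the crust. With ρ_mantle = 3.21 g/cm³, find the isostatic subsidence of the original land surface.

2.61 km

Subaerial loading: s = t ρ_load / ρ_m.
s = 2.83 km × 2.96/3.21 = 2.61 km.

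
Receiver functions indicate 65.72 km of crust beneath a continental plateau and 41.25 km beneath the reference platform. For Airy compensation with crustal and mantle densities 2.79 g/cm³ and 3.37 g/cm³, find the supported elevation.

Excess crust Δ = 65.72 km − 41.25 km = 24.47 km, split between elevation h and root r with h + r = Δ.
Airy balance ρ_c h = (ρ_m − ρ_c) r gives r = h ρ_c/(ρ_m − ρ_c), so h (1 + ρ_c/(ρ_m − ρ_c)) = Δ, i.e. h = Δ (ρ_m − ρ_c)/ρ_m.
h = 24.47 km × 0.58/3.37 = 4.21 km.

4.21 km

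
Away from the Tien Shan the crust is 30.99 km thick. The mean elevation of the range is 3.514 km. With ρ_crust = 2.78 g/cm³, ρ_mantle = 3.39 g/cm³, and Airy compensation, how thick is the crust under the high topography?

Root depth r = h ρ_c / (ρ_m − ρ_c) = 3.514 km × 2.78 / 0.61 = 16.01 km.
Total thickness = T + h + r = 30.99 km + 3.514 km + 16.01 km = 50.5 km.

50.5 km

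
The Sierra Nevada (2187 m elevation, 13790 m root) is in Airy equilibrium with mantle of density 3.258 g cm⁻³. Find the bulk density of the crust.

2.81 g cm⁻³

ρ_c h = (ρ_m − ρ_c) r → ρ_c (h + r) = ρ_m r → ρ_c = ρ_m r / (h + r).
ρ_c = 3.258 × 13790 m / (2187 m + 13790 m) = 2.81 g cm⁻³.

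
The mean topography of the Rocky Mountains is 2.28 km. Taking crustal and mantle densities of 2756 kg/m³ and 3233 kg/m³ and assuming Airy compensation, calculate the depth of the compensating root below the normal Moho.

13.2 km

In Airy isostatic equilibrium: the weight of the topography is balanced by the buoyancy of the root, ρ_c h = (ρ_m − ρ_c) r.
r = h · ρ_c / (ρ_m − ρ_c) = 2.28 km × 2756 / (3233 − 2756) = 13.2 km.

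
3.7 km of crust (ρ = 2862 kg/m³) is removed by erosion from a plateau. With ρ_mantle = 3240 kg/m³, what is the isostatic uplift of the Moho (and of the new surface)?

Unloading: uplift u = e ρ_c/ρ_m = 3.7 km × 2862/3240 = 3.27 km.

3.27 km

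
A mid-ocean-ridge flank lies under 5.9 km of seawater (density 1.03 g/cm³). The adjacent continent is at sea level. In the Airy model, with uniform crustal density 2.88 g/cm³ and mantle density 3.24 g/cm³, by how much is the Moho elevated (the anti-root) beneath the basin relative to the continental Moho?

30.3 km

In Airy isostatic equilibrium: replacing crust with seawater at the top is compensated by replacing crust with mantle at the base: d (ρ_c − ρ_w) = a (ρ_m − ρ_c).
a = d (ρ_c − ρ_w)/(ρ_m − ρ_c) = 5.9 km × 1.85/0.36 = 30.3 km.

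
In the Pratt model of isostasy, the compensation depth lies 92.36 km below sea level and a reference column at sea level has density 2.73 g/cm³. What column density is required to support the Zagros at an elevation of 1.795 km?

2.68 g/cm³

Pratt balance: ρ_ref D = ρ (D + h).
ρ = ρ_ref D/(D + h) = 2.73 × 92.36 km/(92.36 km + 1.795 km) = 2.68 g/cm³.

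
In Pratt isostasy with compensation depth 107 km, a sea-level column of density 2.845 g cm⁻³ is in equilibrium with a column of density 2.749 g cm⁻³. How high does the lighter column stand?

3.74 km

ρ_ref D = ρ (D + h) → h = D (ρ_ref − ρ)/ρ.
h = 107 km × (2.845 − 2.749)/2.749 = 3.74 km.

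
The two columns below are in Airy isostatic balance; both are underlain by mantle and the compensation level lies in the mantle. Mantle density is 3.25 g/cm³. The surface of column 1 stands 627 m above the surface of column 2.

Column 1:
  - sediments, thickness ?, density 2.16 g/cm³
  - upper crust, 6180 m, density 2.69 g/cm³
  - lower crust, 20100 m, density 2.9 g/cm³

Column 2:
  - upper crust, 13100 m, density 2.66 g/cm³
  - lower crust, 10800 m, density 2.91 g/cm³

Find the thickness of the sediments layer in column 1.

Take the compensation level at the base of the deeper column (depth z_c below the surface of column 1) and equate Σ ρ_i t_i down to z_c; mantle fills any gap and the z_c terms cancel.
Column 1: x×2.16 + 6180×2.69 + 20100×2.9 + (z_c − 26280 − x)×3.25
Column 2: 627×0 + 13100×2.66 + 10800×2.91 + (z_c − 627 − 23900)×3.25
The z_c×3.25 term appears on both sides and cancels. Collect the known terms of each column as K = Σ(ρt)_known − 3.25 × (depth of known layers): K_1 = 74914.2 − 3.25×26280 = −10495.8; K_2 = 66274 − 3.25×(627 + 23900) = −13438.75.
Balance: K_1 − x×(3.25 − 2.16) = K_2, so x = (K_1 − K_2)/(3.25 − 2.16) = 2942.95/1.09 = 2700 m.

2700 m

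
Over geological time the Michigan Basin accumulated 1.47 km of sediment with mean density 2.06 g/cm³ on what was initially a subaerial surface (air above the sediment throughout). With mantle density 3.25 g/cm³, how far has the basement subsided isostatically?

0.932 km

Subaerial load: s = t ρ_sed / ρ_m = 1.47 km × 2.06/3.25 = 0.932 km.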